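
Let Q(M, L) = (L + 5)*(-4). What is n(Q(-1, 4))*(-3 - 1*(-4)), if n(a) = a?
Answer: -36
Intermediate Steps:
Q(M, L) = -20 - 4*L (Q(M, L) = (5 + L)*(-4) = -20 - 4*L)
n(Q(-1, 4))*(-3 - 1*(-4)) = (-20 - 4*4)*(-3 - 1*(-4)) = (-20 - 16)*(-3 + 4) = -36*1 = -36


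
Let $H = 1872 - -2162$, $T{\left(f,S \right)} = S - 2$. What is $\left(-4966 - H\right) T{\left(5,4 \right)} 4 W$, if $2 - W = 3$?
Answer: $72000$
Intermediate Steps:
$W = -1$ ($W = 2 - 3 = -1$)
$T{\left(f,S \right)} = -2 + S$ ($T{\left(f,S \right)} = S - 2 = -2 + S$)
$H = 4034$ ($H = 1872 + 2162 = 4034$)
$\left(-4966 - H\right) T{\left(5,4 \right)} 4 W = \left(-4966 - 4034\right) \left(-2 + 4\right) 4 \left(-1\right) = \left(-4966 - 4034\right) 2 \cdot 4 \left(-1\right) = - 9000 \cdot 8 \left(-1\right) = \left(-9000\right) \left(-8\right) = 72000$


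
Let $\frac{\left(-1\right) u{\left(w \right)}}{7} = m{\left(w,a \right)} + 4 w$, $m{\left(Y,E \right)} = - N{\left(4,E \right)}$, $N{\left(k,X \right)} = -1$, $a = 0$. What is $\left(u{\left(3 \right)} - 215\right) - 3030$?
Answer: $-3336$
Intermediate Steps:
$m{\left(Y,E \right)} = 1$ ($m{\left(Y,E \right)} = \left(-1\right) \left(-1\right) = 1$)
$u{\left(w \right)} = -7 - 28 w$ ($u{\left(w \right)} = - 7 \left(1 + 4 w\right) = -7 - 28 w$)
$\left(u{\left(3 \right)} - 215\right) - 3030 = \left(\left(-7 - 84\right) - 215\right) - 3030 = \left(-91 - 215\right) - 3030 = -306 - 3030 = -3336$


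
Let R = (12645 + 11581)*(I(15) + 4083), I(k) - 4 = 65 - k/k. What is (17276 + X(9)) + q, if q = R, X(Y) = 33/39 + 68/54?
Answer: 35303370841/351 ≈ 1.0058e+8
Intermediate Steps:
X(Y) = 739/351 (X(Y) = 33*(1/39) + 68*(1/54) = 11/13 + 34/27 = 739/351)
I(k) = 68 (I(k) = 4 + (65 - k/k) = 4 + (65 - 1*1) = 4 + (65 - 1) = 4 + 64 = 68)
R = 100562126 (R = (12645 + 11581)*(68 + 4083) = 24226*4151 = 100562126)
q = 100562126
(17276 + X(9)) + q = (17276 + 739/351) + 100562126 = 6064615/351 + 100562126 = 35303370841/351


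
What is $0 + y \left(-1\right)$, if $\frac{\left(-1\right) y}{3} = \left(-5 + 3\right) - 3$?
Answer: $-15$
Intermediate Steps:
$y = 15$ ($y = - 3 \left(\left(-5 + 3\right) - 3\right) = - 3 \left(-2 - 3\right) = \left(-3\right) \left(-5\right) = 15$)
$0 + y \left(-1\right) = 0 + 15 \left(-1\right) = 0 - 15 = -15$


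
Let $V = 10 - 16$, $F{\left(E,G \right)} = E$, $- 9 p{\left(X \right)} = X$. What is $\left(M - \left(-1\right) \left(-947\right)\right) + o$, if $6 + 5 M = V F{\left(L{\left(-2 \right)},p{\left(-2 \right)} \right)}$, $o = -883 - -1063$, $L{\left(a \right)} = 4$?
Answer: $-773$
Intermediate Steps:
$p{\left(X \right)} = - \frac{X}{9}$
$o = 180$ ($o = -883 + 1063 = 180$)
$V = -6$
$M = -6$ ($M = - \frac{6}{5} + \frac{\left(-6\right) 4}{5} = - \frac{6}{5} + \frac{1}{5} \left(-24\right) = - \frac{6}{5} - \frac{24}{5} = -6$)
$\left(M - \left(-1\right) \left(-947\right)\right) + o = \left(-6 - \left(-1\right) \left(-947\right)\right) + 180 = \left(-6 - 947\right) + 180 = -953 + 180 = -773$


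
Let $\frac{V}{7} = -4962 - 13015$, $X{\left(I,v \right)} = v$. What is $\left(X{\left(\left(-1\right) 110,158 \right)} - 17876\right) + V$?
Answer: $-143557$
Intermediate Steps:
$V = -125839$ ($V = 7 \left(-4962 - 13015\right) = 7 \left(-17977\right) = -125839$)
$\left(X{\left(\left(-1\right) 110,158 \right)} - 17876\right) + V = \left(158 - 17876\right) - 125839 = -17718 - 125839 = -143557$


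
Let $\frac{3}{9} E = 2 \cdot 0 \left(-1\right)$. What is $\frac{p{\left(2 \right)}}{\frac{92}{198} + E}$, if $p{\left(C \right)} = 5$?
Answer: $\frac{495}{46} \approx 10.761$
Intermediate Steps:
$E = 0$ ($E = 3 \cdot 2 \cdot 0 \left(-1\right) = 3 \cdot 0 \left(-1\right) = 3 \cdot 0 = 0$)
$\frac{p{\left(2 \right)}}{\frac{92}{198} + E} = \frac{5}{\frac{92}{198} + 0} = \frac{5}{92 \cdot \frac{1}{198} + 0} = \frac{5}{\frac{46}{99} + 0} = \frac{5}{\frac{46}{99}} = 5 \cdot \frac{99}{46} = \frac{495}{46}$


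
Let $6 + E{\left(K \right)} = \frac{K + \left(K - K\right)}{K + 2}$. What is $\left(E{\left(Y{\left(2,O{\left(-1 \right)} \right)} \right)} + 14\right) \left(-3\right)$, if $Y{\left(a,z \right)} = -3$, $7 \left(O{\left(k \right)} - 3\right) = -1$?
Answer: $-33$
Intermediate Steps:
$O{\left(k \right)} = \frac{20}{7}$ ($O{\left(k \right)} = 3 + \frac{1}{7} \left(-1\right) = 3 - \frac{1}{7} = \frac{20}{7}$)
$E{\left(K \right)} = -6 + \frac{K}{2 + K}$ ($E{\left(K \right)} = -6 + \frac{K + \left(K - K\right)}{K + 2} = -6 + \frac{K + 0}{2 + K} = -6 + \frac{K}{2 + K}$)
$\left(E{\left(Y{\left(2,O{\left(-1 \right)} \right)} \right)} + 14\right) \left(-3\right) = \left(\frac{-12 - -15}{2 - 3} + 14\right) \left(-3\right) = \left(\frac{-12 + 15}{-1} + 14\right) \left(-3\right) = \left(\left(-1\right) 3 + 14\right) \left(-3\right) = \left(-3 + 14\right) \left(-3\right) = 11 \left(-3\right) = -33$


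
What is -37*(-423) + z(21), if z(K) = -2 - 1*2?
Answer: 15647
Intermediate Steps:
z(K) = -4 (z(K) = -2 - 2 = -4)
-37*(-423) + z(21) = -37*(-423) - 4 = 15651 - 4 = 15647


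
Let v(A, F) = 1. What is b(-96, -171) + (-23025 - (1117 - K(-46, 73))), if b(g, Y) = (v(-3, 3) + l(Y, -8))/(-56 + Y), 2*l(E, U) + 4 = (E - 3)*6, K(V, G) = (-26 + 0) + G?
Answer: -5469042/227 ≈ -24093.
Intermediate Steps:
K(V, G) = -26 + G
l(E, U) = -11 + 3*E (l(E, U) = -2 + ((E - 3)*6)/2 = -2 + ((-3 + E)*6)/2 = -2 + (-18 + 6*E)/2 = -2 + (-9 + 3*E) = -11 + 3*E)
b(g, Y) = (-10 + 3*Y)/(-56 + Y) (b(g, Y) = (1 + (-11 + 3*Y))/(-56 + Y) = (-10 + 3*Y)/(-56 + Y))
b(-96, -171) + (-23025 - (1117 - K(-46, 73))) = (-10 + 3*(-171))/(-56 - 171) + (-23025 - (1117 - (-26 + 73))) = (-10 - 513)/(-227) + (-23025 - (1117 - 1*47)) = -1/227*(-523) + (-23025 - (1117 - 47)) = 523/227 + (-23025 - 1*1070) = 523/227 + (-23025 - 1070) = 523/227 - 24095 = -5469042/227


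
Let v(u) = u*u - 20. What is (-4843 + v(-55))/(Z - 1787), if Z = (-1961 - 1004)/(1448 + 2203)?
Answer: 3355269/3263651 ≈ 1.0281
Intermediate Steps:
v(u) = -20 + u² (v(u) = u² - 20 = -20 + u²)
Z = -2965/3651 ≈ -0.81211
(-4843 + v(-55))/(Z - 1787) = (-4843 + (-20 + (-55)²))/(-2965/3651 - 1787) = (-4843 + (-20 + 3025))/(-6527302/3651) = (-4843 + 3005)*(-3651/6527302) = -1838*(-3651/6527302) = 3355269/3263651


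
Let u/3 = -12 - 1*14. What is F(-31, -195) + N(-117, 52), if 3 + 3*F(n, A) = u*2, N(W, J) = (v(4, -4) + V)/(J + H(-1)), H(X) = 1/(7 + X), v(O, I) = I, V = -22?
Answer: -16745/313 ≈ -53.498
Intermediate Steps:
u = -78 (u = 3*(-12 - 1*14) = 3*(-12 - 14) = 3*(-26) = -78)
N(W, J) = -26/(⅙ + J) (N(W, J) = (-4 - 22)/(J + 1/(7 - 1)) = -26/(J + 1/6) = -26/(J + ⅙) = -26/(⅙ + J))
F(n, A) = -53 (F(n, A) = -1 + (-78*2)/3 = -1 + (⅓)*(-156) = -1 - 52 = -53)
F(-31, -195) + N(-117, 52) = -53 - 156/(1 + 6*52) = -53 - 156/(1 + 312) = -53 - 156/313 = -16745/313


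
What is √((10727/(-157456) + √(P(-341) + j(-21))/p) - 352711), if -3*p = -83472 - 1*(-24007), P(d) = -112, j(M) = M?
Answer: √(-1932592905030446067857175 + 276427422463920*I*√133)/2340780260 ≈ 4.8983e-7 + 593.89*I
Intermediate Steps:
p = 59465/3 (p = -(-83472 - 1*(-24007))/3 = -(-83472 + 24007)/3 = -⅓*(-59465) = 59465/3 ≈ 19822.)
√((10727/(-157456) + √(P(-341) + j(-21))/p) - 352711) = √((10727/(-157456) + √(-112 - 21)/(59465/3)) - 352711) = √((10727*(-1/157456) + √(-133)*(3/59465)) - 352711) = √((-10727/157456 + (I*√133)*(3/59465)) - 352711) = √((-10727/157456 + 3*I*√133/59465) - 352711) = √(-55536473943/157456 + 3*I*√133/59465)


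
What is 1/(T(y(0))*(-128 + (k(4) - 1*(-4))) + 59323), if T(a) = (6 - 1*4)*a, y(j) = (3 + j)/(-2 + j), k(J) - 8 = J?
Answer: 1/59659 ≈ 1.6762e-5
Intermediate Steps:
k(J) = 8 + J
y(j) = (3 + j)/(-2 + j)
T(a) = 2*a (T(a) = (6 - 4)*a = 2*a)
1/(T(y(0))*(-128 + (k(4) - 1*(-4))) + 59323) = 1/((2*((3 + 0)/(-2 + 0)))*(-128 + ((8 + 4) - 1*(-4))) + 59323) = 1/((2*(3/(-2)))*(-128 + (12 + 4)) + 59323) = 1/((2*(-½*3))*(-128 + 16) + 59323) = 1/((2*(-3/2))*(-112) + 59323) = 1/(-3*(-112) + 59323) = 1/(336 + 59323) = 1/59659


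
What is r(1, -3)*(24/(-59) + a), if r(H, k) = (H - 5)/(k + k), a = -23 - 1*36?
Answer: -7010/177 ≈ -39.604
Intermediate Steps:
a = -59 (a = -23 - 36 = -59)
r(H, k) = (-5 + H)/(2*k) (r(H, k) = (-5 + H)/((2*k)) = (-5 + H)*(1/(2*k)) = (-5 + H)/(2*k))
r(1, -3)*(24/(-59) + a) = ((½)*(-5 + 1)/(-3))*(24/(-59) - 59) = ((½)*(-⅓)*(-4))*(24*(-1/59) - 59) = 2*(-24/59 - 59)/3 = (⅔)*(-3505/59) = -7010/177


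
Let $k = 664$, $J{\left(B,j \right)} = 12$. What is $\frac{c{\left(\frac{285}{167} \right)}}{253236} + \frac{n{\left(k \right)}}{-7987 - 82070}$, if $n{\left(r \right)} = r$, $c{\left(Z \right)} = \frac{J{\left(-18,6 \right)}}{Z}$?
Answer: $- \frac{442054689}{60181640915} \approx -0.0073453$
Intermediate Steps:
$c{\left(Z \right)} = \frac{12}{Z}$
$\frac{c{\left(\frac{285}{167} \right)}}{253236} + \frac{n{\left(k \right)}}{-7987 - 82070} = \frac{12 \frac{1}{285 \cdot \frac{1}{167}}}{253236} + \frac{664}{-7987 - 82070} = \frac{12}{285 \cdot \frac{1}{167}} \cdot \frac{1}{253236} + \frac{664}{-7987 - 82070} = \frac{12}{\frac{285}{167}} \cdot \frac{1}{253236} + \frac{664}{-90057} = 12 \cdot \frac{167}{285} \cdot \frac{1}{253236} + 664 \left(- \frac{1}{90057}\right) = \frac{668}{95} \cdot \frac{1}{253236} - \frac{664}{90057} = \frac{167}{6014355} - \frac{664}{90057} = - \frac{442054689}{60181640915}$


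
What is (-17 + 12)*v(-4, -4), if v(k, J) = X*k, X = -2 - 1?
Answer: -60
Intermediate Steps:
X = -3
v(k, J) = -3*k
(-17 + 12)*v(-4, -4) = (-17 + 12)*(-3*(-4)) = -5*12 = -60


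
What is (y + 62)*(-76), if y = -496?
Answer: 32984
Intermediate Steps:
(y + 62)*(-76) = (-496 + 62)*(-76) = -434*(-76) = 32984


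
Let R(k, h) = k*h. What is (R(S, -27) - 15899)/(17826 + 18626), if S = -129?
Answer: -3104/9113 ≈ -0.34061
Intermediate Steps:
R(k, h) = h*k
(R(S, -27) - 15899)/(17826 + 18626) = (-27*(-129) - 15899)/(17826 + 18626) = (3483 - 15899)/36452 = -12416*1/36452 = -3104/9113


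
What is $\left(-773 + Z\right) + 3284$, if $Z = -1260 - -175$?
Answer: $1426$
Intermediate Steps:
$Z = -1085$ ($Z = -1260 + 175 = -1085$)
$\left(-773 + Z\right) + 3284 = \left(-773 - 1085\right) + 3284 = -1858 + 3284 = 1426$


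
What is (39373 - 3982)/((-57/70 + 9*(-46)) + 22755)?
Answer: 825790/521271 ≈ 1.5842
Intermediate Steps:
(39373 - 3982)/((-57/70 + 9*(-46)) + 22755) = 35391/((-57*1/70 - 414) + 22755) = 35391/((-57/70 - 414) + 22755) = 35391/(-29037/70 + 22755) = 35391/(1563813/70) = 35391*(70/1563813) = 825790/521271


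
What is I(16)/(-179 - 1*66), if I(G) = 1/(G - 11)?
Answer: -1/1225 ≈ -0.00081633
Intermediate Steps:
I(G) = 1/(-11 + G)
I(16)/(-179 - 1*66) = 1/((-179 - 1*66)*(-11 + 16)) = 1/(-179 - 66*5) = (1/5)/(-245) = -1/245*1/5 = -1/1225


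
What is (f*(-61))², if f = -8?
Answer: 238144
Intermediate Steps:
(f*(-61))² = (-8*(-61))² = 488² = 238144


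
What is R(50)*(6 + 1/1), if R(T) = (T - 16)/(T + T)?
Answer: 119/50 ≈ 2.3800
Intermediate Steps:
R(T) = (-16 + T)/(2*T) (R(T) = (-16 + T)/((2*T)) = (-16 + T)*(1/(2*T)) = (-16 + T)/(2*T))
R(50)*(6 + 1/1) = ((½)*(-16 + 50)/50)*(6 + 1/1) = ((½)*(1/50)*34)*(6 + 1) = (17/50)*7 = 119/50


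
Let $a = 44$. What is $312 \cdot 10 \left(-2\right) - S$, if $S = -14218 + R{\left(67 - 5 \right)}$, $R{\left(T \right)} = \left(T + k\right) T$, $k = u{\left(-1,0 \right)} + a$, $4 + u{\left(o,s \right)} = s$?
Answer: $1654$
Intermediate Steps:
$u{\left(o,s \right)} = -4 + s$
$k = 40$ ($k = \left(-4 + 0\right) + 44 = -4 + 44 = 40$)
$R{\left(T \right)} = T \left(40 + T\right)$ ($R{\left(T \right)} = \left(T + 40\right) T = \left(40 + T\right) T = T \left(40 + T\right)$)
$S = -7894$ ($S = -14218 + \left(67 - 5\right) \left(40 + \left(67 - 5\right)\right) = -14218 + 62 \left(40 + 62\right) = -14218 + 62 \cdot 102 = -14218 + 6324 = -7894$)
$312 \cdot 10 \left(-2\right) - S = 312 \cdot 10 \left(-2\right) - -7894 = 312 \left(-20\right) + 7894 = -6240 + 7894 = 1654$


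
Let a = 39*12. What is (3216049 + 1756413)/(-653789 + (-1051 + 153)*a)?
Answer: -4972462/1074053 ≈ -4.6296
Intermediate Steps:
a = 468
(3216049 + 1756413)/(-653789 + (-1051 + 153)*a) = (3216049 + 1756413)/(-653789 + (-1051 + 153)*468) = 4972462/(-653789 - 898*468) = 4972462/(-653789 - 420264) = 4972462/(-1074053) = 4972462*(-1/1074053) = -4972462/1074053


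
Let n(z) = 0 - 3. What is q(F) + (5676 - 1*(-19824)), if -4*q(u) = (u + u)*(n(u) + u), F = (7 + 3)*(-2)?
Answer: 25270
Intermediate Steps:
n(z) = -3
F = -20 (F = 10*(-2) = -20)
q(u) = -u*(-3 + u)/2 (q(u) = -(u + u)*(-3 + u)/4 = -2*u*(-3 + u)/4 = -u*(-3 + u)/2)
q(F) + (5676 - 1*(-19824)) = (½)*(-20)*(3 - 1*(-20)) + (5676 - 1*(-19824)) = (½)*(-20)*(3 + 20) + (5676 + 19824) = (½)*(-20)*23 + 25500 = -230 + 25500 = 25270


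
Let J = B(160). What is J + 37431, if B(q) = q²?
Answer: 63031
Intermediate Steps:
J = 25600 (J = 160² = 25600)
J + 37431 = 25600 + 37431 = 63031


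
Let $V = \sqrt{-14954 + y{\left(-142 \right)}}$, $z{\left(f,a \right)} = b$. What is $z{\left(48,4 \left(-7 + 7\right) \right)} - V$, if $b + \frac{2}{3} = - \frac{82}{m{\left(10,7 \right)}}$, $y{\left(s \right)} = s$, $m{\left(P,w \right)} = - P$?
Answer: $\frac{113}{15} - 2 i \sqrt{3774} \approx 7.5333 - 122.87 i$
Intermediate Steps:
$b = \frac{113}{15}$ ($b = - \frac{2}{3} - \frac{82}{\left(-1\right) 10} = - \frac{2}{3} - \frac{82}{-10} = - \frac{2}{3} - - \frac{41}{5} = - \frac{2}{3} + \frac{41}{5} = \frac{113}{15} \approx 7.5333$)
$z{\left(f,a \right)} = \frac{113}{15}$
$V = 2 i \sqrt{3774}$ ($V = \sqrt{-14954 - 142} = \sqrt{-15096} = 2 i \sqrt{3774} \approx 122.87 i$)
$z{\left(48,4 \left(-7 + 7\right) \right)} - V = \frac{113}{15} - 2 i \sqrt{3774}$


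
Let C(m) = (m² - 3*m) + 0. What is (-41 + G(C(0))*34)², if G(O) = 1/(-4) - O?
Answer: 9801/4 ≈ 2450.3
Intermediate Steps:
C(m) = m² - 3*m
G(O) = -¼ - O
(-41 + G(C(0))*34)² = (-41 + (-¼ - 0*(-3 + 0))*34)² = (-41 + (-¼ - 0*(-3))*34)² = (-41 + (-¼ - 1*0)*34)² = (-41 + (-¼ + 0)*34)² = (-41 - ¼*34)² = (-41 - 17/2)² = (-99/2)² = 9801/4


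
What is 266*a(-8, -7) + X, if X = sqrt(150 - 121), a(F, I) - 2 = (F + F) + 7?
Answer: -1862 + sqrt(29) ≈ -1856.6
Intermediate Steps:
a(F, I) = 9 + 2*F (a(F, I) = 2 + ((F + F) + 7) = 2 + (2*F + 7) = 2 + (7 + 2*F) = 9 + 2*F)
X = sqrt(29) ≈ 5.3852
266*a(-8, -7) + X = 266*(9 + 2*(-8)) + sqrt(29) = 266*(9 - 16) + sqrt(29) = 266*(-7) + sqrt(29) = -1862 + sqrt(29)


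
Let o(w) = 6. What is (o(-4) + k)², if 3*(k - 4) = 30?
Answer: 400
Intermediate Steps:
k = 14 (k = 4 + (⅓)*30 = 4 + 10 = 14)
(o(-4) + k)² = (6 + 14)² = 20² = 400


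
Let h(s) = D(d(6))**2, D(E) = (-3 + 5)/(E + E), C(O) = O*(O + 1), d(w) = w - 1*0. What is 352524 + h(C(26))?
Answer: 12690865/36 ≈ 3.5252e+5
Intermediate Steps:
d(w) = w (d(w) = w + 0 = w)
C(O) = O*(1 + O)
D(E) = 1/E (D(E) = 2/((2*E)) = 2*(1/(2*E)) = 1/E)
h(s) = 1/36 (h(s) = (1/6)**2 = 1/36)
352524 + h(C(26)) = 352524 + 1/36 = 12690865/36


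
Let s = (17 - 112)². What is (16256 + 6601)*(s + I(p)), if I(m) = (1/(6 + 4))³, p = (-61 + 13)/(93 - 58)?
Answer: 206284447857/1000 ≈ 2.0628e+8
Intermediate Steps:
s = 9025 (s = (-95)² = 9025)
p = -48/35 ≈ -1.3714
I(m) = 1/1000 (I(m) = (1/10)³ = (⅒)³ = 1/1000)
(16256 + 6601)*(s + I(p)) = (16256 + 6601)*(9025 + 1/1000) = 22857*(9025001/1000) = 206284447857/1000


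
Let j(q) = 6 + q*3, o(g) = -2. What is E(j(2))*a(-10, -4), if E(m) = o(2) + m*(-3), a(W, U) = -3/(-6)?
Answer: -19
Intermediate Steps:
j(q) = 6 + 3*q
a(W, U) = 1/2 (a(W, U) = -3*(-1/6) = 1/2)
E(m) = -2 - 3*m (E(m) = -2 + m*(-3) = -2 - 3*m)
E(j(2))*a(-10, -4) = (-2 - 3*(6 + 3*2))*(1/2) = (-2 - 3*(6 + 6))*(1/2) = (-2 - 3*12)*(1/2) = (-2 - 36)*(1/2) = -38*1/2 = -19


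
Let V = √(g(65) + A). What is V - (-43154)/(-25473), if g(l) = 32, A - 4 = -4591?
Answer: -43154/25473 + I*√4555 ≈ -1.6941 + 67.491*I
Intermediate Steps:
A = -4587 (A = 4 - 4591 = -4587)
V = I*√4555 (V = √(32 - 4587) = √(-4555) = I*√4555 ≈ 67.491*I)
V - (-43154)/(-25473) = I*√4555 - (-43154)/(-25473) = I*√4555 - (-43154)*(-1)/25473 = I*√4555 - 1*43154/25473 = I*√4555 - 43154/25473 = -43154/25473 + I*√4555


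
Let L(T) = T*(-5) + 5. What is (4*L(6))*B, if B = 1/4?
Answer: -25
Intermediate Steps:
B = ¼ ≈ 0.25000
L(T) = 5 - 5*T (L(T) = -5*T + 5 = 5 - 5*T)
(4*L(6))*B = (4*(5 - 5*6))*(¼) = (4*(5 - 30))*(¼) = (4*(-25))*(¼) = -100*¼ = -25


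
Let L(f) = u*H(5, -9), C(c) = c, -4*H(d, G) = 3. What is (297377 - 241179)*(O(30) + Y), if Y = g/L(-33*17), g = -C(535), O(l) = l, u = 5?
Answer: 29110564/3 ≈ 9.7035e+6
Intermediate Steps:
H(d, G) = -¾ (H(d, G) = -¼*3 = -¾)
L(f) = -15/4 (L(f) = 5*(-¾) = -15/4)
g = -535 (g = -1*535 = -535)
Y = 428/3 (Y = -535/(-15/4) = -535*(-4/15) = 428/3 ≈ 142.67)
(297377 - 241179)*(O(30) + Y) = (297377 - 241179)*(30 + 428/3) = 56198*(518/3) = 29110564/3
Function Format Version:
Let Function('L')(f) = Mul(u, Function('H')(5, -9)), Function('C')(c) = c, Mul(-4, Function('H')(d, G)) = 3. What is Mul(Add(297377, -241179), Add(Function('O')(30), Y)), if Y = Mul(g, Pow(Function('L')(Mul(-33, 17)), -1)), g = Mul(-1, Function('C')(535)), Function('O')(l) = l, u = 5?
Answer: Rational(29110564, 3) ≈ 9.7035e+6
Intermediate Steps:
Function('H')(d, G) = Rational(-3, 4) (Function('H')(d, G) = Mul(Rational(-1, 4), 3) = Rational(-3, 4))
Function('L')(f) = Rational(-15, 4) (Function('L')(f) = Mul(5, Rational(-3, 4)) = Rational(-15, 4))
g = -535 (g = Mul(-1, 535) = -535)
Y = Rational(428, 3) (Y = Mul(-535, Pow(Rational(-15, 4), -1)) = Mul(-535, Rational(-4, 15)) = Rational(428, 3) ≈ 142.67)
Mul(Add(297377, -241179), Add(Function('O')(30), Y)) = Mul(Add(297377, -241179), Add(30, Rational(428, 3))) = Mul(56198, Rational(518, 3)) = Rational(29110564, 3)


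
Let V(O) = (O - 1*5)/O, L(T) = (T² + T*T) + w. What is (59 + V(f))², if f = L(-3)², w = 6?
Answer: 1194048025/331776 ≈ 3599.0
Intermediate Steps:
L(T) = 6 + 2*T² (L(T) = (T² + T*T) + 6 = (T² + T²) + 6 = 2*T² + 6 = 6 + 2*T²)
f = 576 (f = (6 + 2*(-3)²)² = (6 + 2*9)² = (6 + 18)² = 24² = 576)
V(O) = (-5 + O)/O (V(O) = (O - 5)/O = (-5 + O)/O)
(59 + V(f))² = (59 + (-5 + 576)/576)² = (59 + (1/576)*571)² = (59 + 571/576)² = (34555/576)² = 1194048025/331776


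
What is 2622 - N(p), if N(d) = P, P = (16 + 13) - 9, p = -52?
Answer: 2602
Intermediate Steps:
P = 20 (P = 29 - 9 = 20)
N(d) = 20
2622 - N(p) = 2622 - 1*20 = 2622 - 20 = 2602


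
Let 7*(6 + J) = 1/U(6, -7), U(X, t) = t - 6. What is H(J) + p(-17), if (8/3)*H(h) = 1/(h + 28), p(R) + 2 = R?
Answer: -101293/5336 ≈ -18.983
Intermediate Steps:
U(X, t) = -6 + t
p(R) = -2 + R
J = -547/91 (J = -6 + 1/(7*(-6 - 7)) = -6 + (⅐)/(-13) = -6 + (⅐)*(-1/13) = -6 - 1/91 = -547/91 ≈ -6.0110)
H(h) = 3/(8*(28 + h)) (H(h) = 3/(8*(h + 28)) = 3/(8*(28 + h)))
H(J) + p(-17) = 3/(8*(28 - 547/91)) + (-2 - 17) = 3/(8*(2001/91)) - 19 = (3/8)*(91/2001) - 19 = 91/5336 - 19 = -101293/5336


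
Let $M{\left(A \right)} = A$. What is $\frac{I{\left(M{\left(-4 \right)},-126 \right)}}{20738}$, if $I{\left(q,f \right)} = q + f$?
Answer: $- \frac{65}{10369} \approx -0.0062687$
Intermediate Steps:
$I{\left(q,f \right)} = f + q$
$\frac{I{\left(M{\left(-4 \right)},-126 \right)}}{20738} = \frac{-126 - 4}{20738} = \left(-130\right) \frac{1}{20738} = - \frac{65}{10369}$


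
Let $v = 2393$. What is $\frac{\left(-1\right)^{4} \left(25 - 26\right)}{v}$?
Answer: $- \frac{1}{2393} \approx -0.00041789$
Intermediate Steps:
$\frac{\left(-1\right)^{4} \left(25 - 26\right)}{v} = \frac{\left(-1\right)^{4} \left(25 - 26\right)}{2393} = 1 \left(-1\right) \frac{1}{2393} = \left(-1\right) \frac{1}{2393} = - \frac{1}{2393}$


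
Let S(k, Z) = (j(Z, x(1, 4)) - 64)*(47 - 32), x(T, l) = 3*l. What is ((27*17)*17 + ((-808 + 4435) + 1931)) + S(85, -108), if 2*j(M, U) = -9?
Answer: 24667/2 ≈ 12334.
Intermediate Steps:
j(M, U) = -9/2 (j(M, U) = (½)*(-9) = -9/2)
S(k, Z) = -2055/2 (S(k, Z) = (-9/2 - 64)*(47 - 32) = -137/2*15 = -2055/2)
((27*17)*17 + ((-808 + 4435) + 1931)) + S(85, -108) = ((27*17)*17 + ((-808 + 4435) + 1931)) - 2055/2 = (459*17 + (3627 + 1931)) - 2055/2 = (7803 + 5558) - 2055/2 = 13361 - 2055/2 = 24667/2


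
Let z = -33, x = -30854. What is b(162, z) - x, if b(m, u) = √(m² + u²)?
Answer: 30854 + 3*√3037 ≈ 31019.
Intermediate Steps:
b(162, z) - x = √(162² + (-33)²) - 1*(-30854) = √(26244 + 1089) + 30854 = √27333 + 30854 = 3*√3037 + 30854 = 30854 + 3*√3037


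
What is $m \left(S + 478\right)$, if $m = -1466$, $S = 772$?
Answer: $-1832500$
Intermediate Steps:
$m \left(S + 478\right) = - 1466 \left(772 + 478\right) = \left(-1466\right) 1250 = -1832500$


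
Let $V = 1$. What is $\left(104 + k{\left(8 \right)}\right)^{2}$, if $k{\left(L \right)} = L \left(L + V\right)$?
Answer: $30976$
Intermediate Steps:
$k{\left(L \right)} = L \left(1 + L\right)$ ($k{\left(L \right)} = L \left(L + 1\right) = L \left(1 + L\right)$)
$\left(104 + k{\left(8 \right)}\right)^{2} = \left(104 + 8 \left(1 + 8\right)\right)^{2} = \left(104 + 8 \cdot 9\right)^{2} = \left(104 + 72\right)^{2} = 176^{2} = 30976$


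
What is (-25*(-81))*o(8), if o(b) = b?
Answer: 16200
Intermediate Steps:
(-25*(-81))*o(8) = -25*(-81)*8 = 2025*8 = 16200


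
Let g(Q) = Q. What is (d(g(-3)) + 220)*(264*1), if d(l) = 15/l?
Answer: 56760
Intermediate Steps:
(d(g(-3)) + 220)*(264*1) = (15/(-3) + 220)*(264*1) = (15*(-⅓) + 220)*264 = (-5 + 220)*264 = 215*264 = 56760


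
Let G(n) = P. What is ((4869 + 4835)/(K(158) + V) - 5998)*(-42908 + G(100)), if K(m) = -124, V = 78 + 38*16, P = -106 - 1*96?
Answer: 72450062460/281 ≈ 2.5783e+8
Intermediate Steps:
P = -202 (P = -106 - 96 = -202)
V = 686 (V = 78 + 608 = 686)
G(n) = -202
((4869 + 4835)/(K(158) + V) - 5998)*(-42908 + G(100)) = ((4869 + 4835)/(-124 + 686) - 5998)*(-42908 - 202) = (9704/562 - 5998)*(-43110) = (9704*(1/562) - 5998)*(-43110) = (4852/281 - 5998)*(-43110) = -1680586/281*(-43110) = 72450062460/281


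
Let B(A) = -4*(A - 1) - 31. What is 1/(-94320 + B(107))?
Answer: -1/94775 ≈ -1.0551e-5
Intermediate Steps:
B(A) = -27 - 4*A (B(A) = -4*(-1 + A) - 31 = (4 - 4*A) - 31 = -27 - 4*A)
1/(-94320 + B(107)) = 1/(-94320 + (-27 - 4*107)) = 1/(-94320 + (-27 - 428)) = 1/(-94320 - 455) = 1/(-94775) = -1/94775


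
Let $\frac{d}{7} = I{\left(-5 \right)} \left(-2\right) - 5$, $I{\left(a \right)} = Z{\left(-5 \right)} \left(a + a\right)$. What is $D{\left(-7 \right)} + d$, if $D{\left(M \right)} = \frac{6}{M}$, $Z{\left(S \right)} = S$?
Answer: $- \frac{5151}{7} \approx -735.86$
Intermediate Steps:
$I{\left(a \right)} = - 10 a$ ($I{\left(a \right)} = - 5 \left(a + a\right) = - 5 \cdot 2 a = - 10 a$)
$d = -735$ ($d = 7 \left(\left(-10\right) \left(-5\right) \left(-2\right) - 5\right) = 7 \left(50 \left(-2\right) - 5\right) = 7 \left(-100 - 5\right) = 7 \left(-105\right) = -735$)
$D{\left(-7 \right)} + d = \frac{6}{-7} - 735 = 6 \left(- \frac{1}{7}\right) - 735 = - \frac{6}{7} - 735 = - \frac{5151}{7}$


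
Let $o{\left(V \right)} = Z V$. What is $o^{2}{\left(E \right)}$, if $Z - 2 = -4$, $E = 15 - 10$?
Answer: $100$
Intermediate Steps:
$E = 5$ ($E = 15 - 10 = 5$)
$Z = -2$ ($Z = 2 - 4 = -2$)
$o{\left(V \right)} = - 2 V$
$o^{2}{\left(E \right)} = \left(\left(-2\right) 5\right)^{2} = \left(-10\right)^{2} = 100$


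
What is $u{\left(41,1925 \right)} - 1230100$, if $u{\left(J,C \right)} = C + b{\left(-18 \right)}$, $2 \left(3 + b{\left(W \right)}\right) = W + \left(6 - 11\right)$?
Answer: $- \frac{2456379}{2} \approx -1.2282 \cdot 10^{6}$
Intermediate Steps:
$b{\left(W \right)} = - \frac{11}{2} + \frac{W}{2}$ ($b{\left(W \right)} = -3 + \frac{W + \left(6 - 11\right)}{2} = -3 + \frac{W - 5}{2} = -3 + \frac{-5 + W}{2} = -3 + \left(- \frac{5}{2} + \frac{W}{2}\right) = - \frac{11}{2} + \frac{W}{2}$)
$u{\left(J,C \right)} = - \frac{29}{2} + C$ ($u{\left(J,C \right)} = C + \left(- \frac{11}{2} + \frac{1}{2} \left(-18\right)\right) = C - \frac{29}{2} = - \frac{29}{2} + C$)
$u{\left(41,1925 \right)} - 1230100 = \left(- \frac{29}{2} + 1925\right) - 1230100 = \frac{3821}{2} - 1230100 = - \frac{2456379}{2}$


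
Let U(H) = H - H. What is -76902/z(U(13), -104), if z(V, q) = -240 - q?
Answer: 38451/68 ≈ 565.46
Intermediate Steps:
U(H) = 0
-76902/z(U(13), -104) = -76902/(-240 - 1*(-104)) = -76902/(-240 + 104) = -76902/(-136) = -76902*(-1/136) = 38451/68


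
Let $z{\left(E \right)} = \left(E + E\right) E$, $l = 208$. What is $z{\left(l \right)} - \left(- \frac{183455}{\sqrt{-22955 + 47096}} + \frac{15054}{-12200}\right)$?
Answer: $\frac{527828327}{6100} + \frac{183455 \sqrt{24141}}{24141} \approx 87710.0$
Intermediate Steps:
$z{\left(E \right)} = 2 E^{2}$ ($z{\left(E \right)} = 2 E E = 2 E^{2}$)
$z{\left(l \right)} - \left(- \frac{183455}{\sqrt{-22955 + 47096}} + \frac{15054}{-12200}\right) = 2 \cdot 208^{2} - \left(- \frac{183455}{\sqrt{-22955 + 47096}} + \frac{15054}{-12200}\right) = 2 \cdot 43264 - \left(- \frac{183455}{\sqrt{24141}} + 15054 \left(- \frac{1}{12200}\right)\right) = 86528 - \left(- 183455 \frac{\sqrt{24141}}{24141} - \frac{7527}{6100}\right) = 86528 - \left(- \frac{183455 \sqrt{24141}}{24141} - \frac{7527}{6100}\right) = 86528 - \left(- \frac{7527}{6100} - \frac{183455 \sqrt{24141}}{24141}\right) = 86528 + \left(\frac{7527}{6100} + \frac{183455 \sqrt{24141}}{24141}\right) = \frac{527828327}{6100} + \frac{183455 \sqrt{24141}}{24141}$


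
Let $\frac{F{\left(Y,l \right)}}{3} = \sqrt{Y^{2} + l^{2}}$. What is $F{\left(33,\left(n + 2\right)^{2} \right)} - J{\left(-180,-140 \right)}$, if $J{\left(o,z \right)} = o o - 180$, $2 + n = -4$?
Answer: $-32220 + 3 \sqrt{1345} \approx -32110.0$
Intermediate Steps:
$n = -6$ ($n = -2 - 4 = -6$)
$J{\left(o,z \right)} = -180 + o^{2}$ ($J{\left(o,z \right)} = o^{2} - 180 = -180 + o^{2}$)
$F{\left(Y,l \right)} = 3 \sqrt{Y^{2} + l^{2}}$
$F{\left(33,\left(n + 2\right)^{2} \right)} - J{\left(-180,-140 \right)} = 3 \sqrt{33^{2} + \left(\left(-6 + 2\right)^{2}\right)^{2}} - \left(-180 + \left(-180\right)^{2}\right) = 3 \sqrt{1089 + \left(\left(-4\right)^{2}\right)^{2}} - \left(-180 + 32400\right) = 3 \sqrt{1089 + 16^{2}} - 32220 = 3 \sqrt{1089 + 256} - 32220 = 3 \sqrt{1345} - 32220 = -32220 + 3 \sqrt{1345}$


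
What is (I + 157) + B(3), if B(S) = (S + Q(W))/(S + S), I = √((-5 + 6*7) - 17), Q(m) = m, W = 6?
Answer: 317/2 + 2*√5 ≈ 162.97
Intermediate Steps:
I = 2*√5 (I = √((-5 + 42) - 17) = √(37 - 17) = √20 = 2*√5 ≈ 4.4721)
B(S) = (6 + S)/(2*S) (B(S) = (S + 6)/(S + S) = (6 + S)/((2*S)) = (6 + S)*(1/(2*S)) = (6 + S)/(2*S))
(I + 157) + B(3) = (2*√5 + 157) + (½)*(6 + 3)/3 = (157 + 2*√5) + (½)*(⅓)*9 = (157 + 2*√5) + 3/2 = 317/2 + 2*√5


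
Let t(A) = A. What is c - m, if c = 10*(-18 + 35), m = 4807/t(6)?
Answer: -3787/6 ≈ -631.17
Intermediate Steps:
m = 4807/6 ≈ 801.17
c = 170 (c = 10*17 = 170)
c - m = 170 - 1*4807/6 = 170 - 4807/6 = -3787/6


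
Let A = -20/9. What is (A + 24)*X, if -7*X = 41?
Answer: -1148/9 ≈ -127.56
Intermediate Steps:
X = -41/7 (X = -⅐*41 = -41/7 ≈ -5.8571)
A = -20/9 (A = -20*⅑ = -20/9 ≈ -2.2222)
(A + 24)*X = (-20/9 + 24)*(-41/7) = (196/9)*(-41/7) = -1148/9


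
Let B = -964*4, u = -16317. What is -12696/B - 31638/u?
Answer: 13714865/2621598 ≈ 5.2315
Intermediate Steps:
B = -3856
-12696/B - 31638/u = -12696/(-3856) - 31638/(-16317) = -12696*(-1/3856) - 31638*(-1/16317) = 1587/482 + 10546/5439 = 13714865/2621598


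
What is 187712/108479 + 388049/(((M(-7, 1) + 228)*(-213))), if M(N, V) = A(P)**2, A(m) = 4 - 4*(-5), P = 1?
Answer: -1421301721/2653892244 ≈ -0.53555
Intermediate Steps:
A(m) = 24 (A(m) = 4 + 20 = 24)
M(N, V) = 576 (M(N, V) = 24**2 = 576)
187712/108479 + 388049/(((M(-7, 1) + 228)*(-213))) = 187712/108479 + 388049/(((576 + 228)*(-213))) = 187712*(1/108479) + 388049/((804*(-213))) = 26816/15497 + 388049/(-171252) = 26816/15497 + 388049*(-1/171252) = 26816/15497 - 388049/171252 = -1421301721/2653892244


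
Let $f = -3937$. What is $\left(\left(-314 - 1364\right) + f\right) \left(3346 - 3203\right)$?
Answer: $-802945$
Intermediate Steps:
$\left(\left(-314 - 1364\right) + f\right) \left(3346 - 3203\right) = \left(\left(-314 - 1364\right) - 3937\right) \left(3346 - 3203\right) = \left(\left(-314 - 1364\right) - 3937\right) 143 = \left(-1678 - 3937\right) 143 = \left(-5615\right) 143 = -802945$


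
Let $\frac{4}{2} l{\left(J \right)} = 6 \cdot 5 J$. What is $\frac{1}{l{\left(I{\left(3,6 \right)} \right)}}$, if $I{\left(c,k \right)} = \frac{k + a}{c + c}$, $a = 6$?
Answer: $\frac{1}{30} \approx 0.033333$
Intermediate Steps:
$I{\left(c,k \right)} = \frac{6 + k}{2 c}$ ($I{\left(c,k \right)} = \frac{k + 6}{c + c} = \frac{6 + k}{2 c}$)
$l{\left(J \right)} = 15 J$ ($l{\left(J \right)} = \frac{6 \cdot 5 J}{2} = \frac{30 J}{2} = 15 J$)
$\frac{1}{l{\left(I{\left(3,6 \right)} \right)}} = \frac{1}{15 \frac{6 + 6}{2 \cdot 3}} = \frac{1}{15 \cdot \frac{1}{2} \cdot \frac{1}{3} \cdot 12} = \frac{1}{15 \cdot 2} = \frac{1}{30}$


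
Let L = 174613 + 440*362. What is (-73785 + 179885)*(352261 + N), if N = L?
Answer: 72800939400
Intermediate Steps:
L = 333893 (L = 174613 + 159280 = 333893)
N = 333893
(-73785 + 179885)*(352261 + N) = (-73785 + 179885)*(352261 + 333893) = 106100*686154 = 72800939400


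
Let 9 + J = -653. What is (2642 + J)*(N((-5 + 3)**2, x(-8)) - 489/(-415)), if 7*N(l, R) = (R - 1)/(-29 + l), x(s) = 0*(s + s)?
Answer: 6810408/2905 ≈ 2344.4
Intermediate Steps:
x(s) = 0 (x(s) = 0*(2*s) = 0)
N(l, R) = (-1 + R)/(7*(-29 + l)) (N(l, R) = ((R - 1)/(-29 + l))/7 = ((-1 + R)/(-29 + l))/7 = (-1 + R)/(7*(-29 + l)))
J = -662 (J = -9 - 653 = -662)
(2642 + J)*(N((-5 + 3)**2, x(-8)) - 489/(-415)) = (2642 - 662)*((-1 + 0)/(7*(-29 + (-5 + 3)**2)) - 489/(-415)) = 1980*((1/7)*(-1)/(-29 + (-2)**2) - 489*(-1/415)) = 1980*((1/7)*(-1)/(-29 + 4) + 489/415) = 1980*((1/7)*(-1)/(-25) + 489/415) = 1980*((1/7)*(-1/25)*(-1) + 489/415) = 1980*(1/175 + 489/415) = 1980*(17198/14525) = 6810408/2905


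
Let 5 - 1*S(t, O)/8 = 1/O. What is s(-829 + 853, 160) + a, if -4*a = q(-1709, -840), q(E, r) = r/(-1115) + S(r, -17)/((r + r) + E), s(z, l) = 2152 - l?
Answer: 25590235018/12847699 ≈ 1991.8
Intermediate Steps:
S(t, O) = 40 - 8/O
q(E, r) = -r/1115 + 688/(17*(E + 2*r)) (q(E, r) = r/(-1115) + (40 - 8/(-17))/((r + r) + E) = r*(-1/1115) + (40 - 8*(-1/17))/(2*r + E) = -r/1115 + (40 + 8/17)/(E + 2*r) = -r/1115 + 688/(17*(E + 2*r)))
a = -2381390/12847699 (a = -(767120 - 34*(-840)² - 17*(-1709)*(-840))/(75820*(-1709 + 2*(-840))) = -(767120 - 34*705600 - 24404520)/(75820*(-1709 - 1680)) = -(767120 - 23990400 - 24404520)/(75820*(-3389)) = -(-1)*(-47627800)/(75820*3389) = -¼*9525560/12847699 = -2381390/12847699 ≈ -0.18536)
s(-829 + 853, 160) + a = (2152 - 1*160) - 2381390/12847699 = (2152 - 160) - 2381390/12847699 = 1992 - 2381390/12847699 = 25590235018/12847699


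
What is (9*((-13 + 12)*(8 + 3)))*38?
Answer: -3762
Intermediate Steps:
(9*((-13 + 12)*(8 + 3)))*38 = (9*(-1*11))*38 = (9*(-11))*38 = -99*38 = -3762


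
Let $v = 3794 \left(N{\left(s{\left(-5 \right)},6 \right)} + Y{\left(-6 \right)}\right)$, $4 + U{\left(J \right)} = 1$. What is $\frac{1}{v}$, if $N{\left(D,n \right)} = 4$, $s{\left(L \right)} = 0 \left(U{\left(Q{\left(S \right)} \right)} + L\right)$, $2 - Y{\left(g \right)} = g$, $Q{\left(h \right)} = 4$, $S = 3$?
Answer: $\frac{1}{45528} \approx 2.1965 \cdot 10^{-5}$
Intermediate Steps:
$U{\left(J \right)} = -3$ ($U{\left(J \right)} = -4 + 1 = -3$)
$Y{\left(g \right)} = 2 - g$
$s{\left(L \right)} = 0$ ($s{\left(L \right)} = 0 \left(-3 + L\right) = 0$)
$v = 45528$ ($v = 3794 \left(4 + \left(2 - -6\right)\right) = 3794 \left(4 + \left(2 + 6\right)\right) = 3794 \left(4 + 8\right) = 3794 \cdot 12 = 45528$)
$\frac{1}{v} = \frac{1}{45528}$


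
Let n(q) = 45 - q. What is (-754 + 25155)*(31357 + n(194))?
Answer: 761506408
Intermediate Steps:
(-754 + 25155)*(31357 + n(194)) = (-754 + 25155)*(31357 + (45 - 1*194)) = 24401*(31357 + (45 - 194)) = 24401*(31357 - 149) = 24401*31208 = 761506408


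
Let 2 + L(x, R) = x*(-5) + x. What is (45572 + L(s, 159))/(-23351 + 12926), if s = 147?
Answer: -14994/3475 ≈ -4.3148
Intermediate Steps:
L(x, R) = -2 - 4*x (L(x, R) = -2 + (x*(-5) + x) = -2 + (-5*x + x) = -2 - 4*x)
(45572 + L(s, 159))/(-23351 + 12926) = (45572 + (-2 - 4*147))/(-23351 + 12926) = (45572 + (-2 - 588))/(-10425) = (45572 - 590)*(-1/10425) = 44982*(-1/10425) = -14994/3475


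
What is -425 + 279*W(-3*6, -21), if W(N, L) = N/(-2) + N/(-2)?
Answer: 4597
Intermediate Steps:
W(N, L) = -N (W(N, L) = N*(-½) + N*(-½) = -N/2 - N/2 = -N)
-425 + 279*W(-3*6, -21) = -425 + 279*(-(-3)*6) = -425 + 279*(-1*(-18)) = -425 + 279*18 = -425 + 5022 = 4597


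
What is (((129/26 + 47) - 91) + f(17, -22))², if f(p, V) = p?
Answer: 328329/676 ≈ 485.69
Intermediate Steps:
(((129/26 + 47) - 91) + f(17, -22))² = (((129/26 + 47) - 91) + 17)² = ((1351/26 - 91) + 17)² = (-1015/26 + 17)² = (-573/26)² = 328329/676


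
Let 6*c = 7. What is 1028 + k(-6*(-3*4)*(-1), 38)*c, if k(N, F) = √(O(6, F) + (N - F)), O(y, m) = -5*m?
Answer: 1028 + 35*I*√3/3 ≈ 1028.0 + 20.207*I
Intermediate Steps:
c = 7/6 (c = (⅙)*7 = 7/6 ≈ 1.1667)
k(N, F) = √(N - 6*F) (k(N, F) = √(-5*F + (N - F)) = √(N - 6*F))
1028 + k(-6*(-3*4)*(-1), 38)*c = 1028 + √(-6*(-3*4)*(-1) - 6*38)*(7/6) = 1028 + √(-(-72)*(-1) - 228)*(7/6) = 1028 + √(-6*12 - 228)*(7/6) = 1028 + √(-72 - 228)*(7/6) = 1028 + √(-300)*(7/6) = 1028 + (10*I*√3)*(7/6) = 1028 + 35*I*√3/3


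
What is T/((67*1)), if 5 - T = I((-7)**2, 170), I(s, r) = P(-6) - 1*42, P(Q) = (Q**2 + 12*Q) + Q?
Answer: 89/67 ≈ 1.3284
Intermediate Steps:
P(Q) = Q**2 + 13*Q
I(s, r) = -84 (I(s, r) = -6*(13 - 6) - 1*42 = -6*7 - 42 = -42 - 42 = -84)
T = 89 (T = 5 - 1*(-84) = 5 + 84 = 89)
T/((67*1)) = 89/((67*1)) = 89/67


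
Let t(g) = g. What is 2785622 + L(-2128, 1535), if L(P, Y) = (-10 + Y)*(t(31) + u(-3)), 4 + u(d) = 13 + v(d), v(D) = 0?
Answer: 2846622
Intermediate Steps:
u(d) = 9 (u(d) = -4 + (13 + 0) = -4 + 13 = 9)
L(P, Y) = -400 + 40*Y (L(P, Y) = (-10 + Y)*(31 + 9) = (-10 + Y)*40 = -400 + 40*Y)
2785622 + L(-2128, 1535) = 2785622 + (-400 + 40*1535) = 2785622 + (-400 + 61400) = 2785622 + 61000 = 2846622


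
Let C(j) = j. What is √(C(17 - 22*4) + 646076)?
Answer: √646005 ≈ 803.74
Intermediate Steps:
√(C(17 - 22*4) + 646076) = √((17 - 22*4) + 646076) = √((17 - 88) + 646076) = √(-71 + 646076) = √646005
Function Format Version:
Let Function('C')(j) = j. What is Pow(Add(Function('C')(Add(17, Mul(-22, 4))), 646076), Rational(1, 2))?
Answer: Pow(646005, Rational(1, 2)) ≈ 803.74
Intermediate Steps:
Pow(Add(Function('C')(Add(17, Mul(-22, 4))), 646076), Rational(1, 2)) = Pow(Add(Add(17, Mul(-22, 4)), 646076), Rational(1, 2)) = Pow(Add(Add(17, -88), 646076), Rational(1, 2)) = Pow(Add(-71, 646076), Rational(1, 2)) = Pow(646005, Rational(1, 2))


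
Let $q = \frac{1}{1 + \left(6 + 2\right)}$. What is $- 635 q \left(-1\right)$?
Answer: $\frac{635}{9} \approx 70.556$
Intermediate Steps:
$q = \frac{1}{9}$ ($q = \frac{1}{1 + 8} = \frac{1}{9} \approx 0.11111$)
$- 635 q \left(-1\right) = - 635 \cdot \frac{1}{9} \left(-1\right) = \left(-635\right) \left(- \frac{1}{9}\right) = \frac{635}{9}$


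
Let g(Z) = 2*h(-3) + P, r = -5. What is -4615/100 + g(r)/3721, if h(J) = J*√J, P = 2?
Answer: -3434443/74420 - 6*I*√3/3721 ≈ -46.149 - 0.0027929*I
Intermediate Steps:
h(J) = J^(3/2)
g(Z) = 2 - 6*I*√3 (g(Z) = 2*(-3)^(3/2) + 2 = 2*(-3*I*√3) + 2 = -6*I*√3 + 2 = 2 - 6*I*√3)
-4615/100 + g(r)/3721 = -4615/100 + (2 - 6*I*√3)/3721 = -4615*1/100 + (2 - 6*I*√3)*(1/3721) = -923/20 + (2/3721 - 6*I*√3/3721) = -3434443/74420 - 6*I*√3/3721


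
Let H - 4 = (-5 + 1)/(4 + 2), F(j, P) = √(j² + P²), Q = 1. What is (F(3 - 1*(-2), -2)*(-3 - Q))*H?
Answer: -40*√29/3 ≈ -71.802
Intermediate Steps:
F(j, P) = √(P² + j²)
H = 10/3 (H = 4 + (-5 + 1)/(4 + 2) = 4 - 4/6 = 4 - 4*⅙ = 4 - ⅔ = 10/3 ≈ 3.3333)
(F(3 - 1*(-2), -2)*(-3 - Q))*H = (√((-2)² + (3 - 1*(-2))²)*(-3 - 1*1))*(10/3) = (√(4 + (3 + 2)²)*(-3 - 1))*(10/3) = (√(4 + 5²)*(-4))*(10/3) = (√(4 + 25)*(-4))*(10/3) = (√29*(-4))*(10/3) = -4*√29*(10/3) = -40*√29/3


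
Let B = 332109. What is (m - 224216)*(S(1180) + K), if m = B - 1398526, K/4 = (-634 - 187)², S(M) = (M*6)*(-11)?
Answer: -3379243733772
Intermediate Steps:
S(M) = -66*M (S(M) = (6*M)*(-11) = -66*M)
K = 2696164 (K = 4*(-634 - 187)² = 4*(-821)² = 4*674041 = 2696164)
m = -1066417 (m = 332109 - 1398526 = -1066417)
(m - 224216)*(S(1180) + K) = (-1066417 - 224216)*(-66*1180 + 2696164) = -1290633*(-77880 + 2696164) = -1290633*2618284 = -3379243733772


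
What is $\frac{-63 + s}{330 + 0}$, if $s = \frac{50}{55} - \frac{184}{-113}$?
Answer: $- \frac{15031}{82038} \approx -0.18322$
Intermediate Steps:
$s = \frac{3154}{1243}$ ($s = 50 \cdot \frac{1}{55} - - \frac{184}{113} = \frac{10}{11} + \frac{184}{113} = \frac{3154}{1243} \approx 2.5374$)
$\frac{-63 + s}{330 + 0} = \frac{-63 + \frac{3154}{1243}}{330 + 0} = - \frac{75155}{1243 \cdot 330} = \left(- \frac{75155}{1243}\right) \frac{1}{330} = - \frac{15031}{82038}$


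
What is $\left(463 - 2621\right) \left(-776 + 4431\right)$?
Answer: $-7887490$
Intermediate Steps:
$\left(463 - 2621\right) \left(-776 + 4431\right) = \left(-2158\right) 3655 = -7887490$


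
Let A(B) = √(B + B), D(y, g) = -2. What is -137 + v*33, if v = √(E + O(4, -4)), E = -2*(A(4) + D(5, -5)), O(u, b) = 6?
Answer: -137 + 33*√(10 - 4*√2) ≈ -68.227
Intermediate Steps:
A(B) = √2*√B (A(B) = √(2*B) = √2*√B)
E = 4 - 4*√2 (E = -2*(√2*√4 - 2) = -2*(√2*2 - 2) = -2*(2*√2 - 2) = -2*(-2 + 2*√2) = 4 - 4*√2 ≈ -1.6569)
v = √(10 - 4*√2) (v = √((4 - 4*√2) + 6) = √(10 - 4*√2) ≈ 2.0840)
-137 + v*33 = -137 + √(10 - 4*√2)*33 = -137 + 33*√(10 - 4*√2)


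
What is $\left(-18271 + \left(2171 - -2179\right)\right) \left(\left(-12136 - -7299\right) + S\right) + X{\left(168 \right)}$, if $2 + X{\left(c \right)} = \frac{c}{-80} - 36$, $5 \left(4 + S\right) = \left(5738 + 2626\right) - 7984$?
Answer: $\frac{663335249}{10} \approx 6.6334 \cdot 10^{7}$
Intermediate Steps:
$S = 72$ ($S = -4 + \frac{\left(5738 + 2626\right) - 7984}{5} = -4 + \frac{8364 - 7984}{5} = -4 + \frac{1}{5} \cdot 380 = -4 + 76 = 72$)
$X{\left(c \right)} = -38 - \frac{c}{80}$ ($X{\left(c \right)} = -2 + \left(\frac{c}{-80} - 36\right) = -2 + \left(c \left(- \frac{1}{80}\right) - 36\right) = -2 - \left(36 + \frac{c}{80}\right) = -38 - \frac{c}{80}$)
$\left(-18271 + \left(2171 - -2179\right)\right) \left(\left(-12136 - -7299\right) + S\right) + X{\left(168 \right)} = \left(-18271 + \left(2171 - -2179\right)\right) \left(\left(-12136 - -7299\right) + 72\right) - \frac{401}{10} = \left(-18271 + \left(2171 + 2179\right)\right) \left(\left(-12136 + 7299\right) + 72\right) - \frac{401}{10} = \left(-18271 + 4350\right) \left(-4837 + 72\right) - \frac{401}{10} = \left(-13921\right) \left(-4765\right) - \frac{401}{10} = 66333565 - \frac{401}{10} = \frac{663335249}{10}$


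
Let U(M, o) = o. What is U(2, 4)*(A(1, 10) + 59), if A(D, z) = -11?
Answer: 192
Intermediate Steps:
U(2, 4)*(A(1, 10) + 59) = 4*(-11 + 59) = 4*48 = 192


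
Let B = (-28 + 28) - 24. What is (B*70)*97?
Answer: -162960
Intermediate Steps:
B = -24 (B = 0 - 24 = -24)
(B*70)*97 = -24*70*97 = -1680*97 = -162960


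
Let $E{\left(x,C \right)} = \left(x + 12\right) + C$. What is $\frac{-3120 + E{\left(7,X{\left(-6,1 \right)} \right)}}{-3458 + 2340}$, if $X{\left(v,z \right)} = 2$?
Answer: $\frac{3099}{1118} \approx 2.7719$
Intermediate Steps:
$E{\left(x,C \right)} = 12 + C + x$ ($E{\left(x,C \right)} = \left(12 + x\right) + C = 12 + C + x$)
$\frac{-3120 + E{\left(7,X{\left(-6,1 \right)} \right)}}{-3458 + 2340} = \frac{-3120 + \left(12 + 2 + 7\right)}{-3458 + 2340} = \frac{-3120 + 21}{-1118} = \left(-3099\right) \left(- \frac{1}{1118}\right) = \frac{3099}{1118}$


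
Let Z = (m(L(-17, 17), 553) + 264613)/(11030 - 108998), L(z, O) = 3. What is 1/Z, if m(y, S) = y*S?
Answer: -39/106 ≈ -0.36792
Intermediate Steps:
m(y, S) = S*y
Z = -106/39 (Z = (553*3 + 264613)/(11030 - 108998) = (1659 + 264613)/(-97968) = 266272*(-1/97968) = -106/39 ≈ -2.7179)
1/Z = 1/(-106/39) = -39/106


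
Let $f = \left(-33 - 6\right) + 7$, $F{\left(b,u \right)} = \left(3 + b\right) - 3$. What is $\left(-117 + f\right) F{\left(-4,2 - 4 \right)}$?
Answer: $596$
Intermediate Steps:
$F{\left(b,u \right)} = b$
$f = -32$ ($f = \left(-33 - 6\right) + 7 = -39 + 7 = -32$)
$\left(-117 + f\right) F{\left(-4,2 - 4 \right)} = \left(-117 - 32\right) \left(-4\right) = \left(-149\right) \left(-4\right) = 596$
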